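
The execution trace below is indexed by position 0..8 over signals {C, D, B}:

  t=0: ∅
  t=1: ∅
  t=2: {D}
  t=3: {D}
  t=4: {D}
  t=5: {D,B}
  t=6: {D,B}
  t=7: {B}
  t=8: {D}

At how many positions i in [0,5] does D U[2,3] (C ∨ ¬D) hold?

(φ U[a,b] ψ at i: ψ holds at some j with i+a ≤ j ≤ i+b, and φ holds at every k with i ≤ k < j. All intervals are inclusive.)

Evaluate at each i in [0,5]:
  i=0: ✗ (no rhs in [2,3])
  i=1: ✗ (no rhs in [3,4])
  i=2: ✗ (no rhs in [4,5])
  i=3: ✗ (no rhs in [5,6])
  i=4: ✓ (rhs at j=7; lhs holds on [4,6])
  i=5: ✓ (rhs at j=7; lhs holds on [5,6])
Positions where it holds: {4, 5} → 2.

2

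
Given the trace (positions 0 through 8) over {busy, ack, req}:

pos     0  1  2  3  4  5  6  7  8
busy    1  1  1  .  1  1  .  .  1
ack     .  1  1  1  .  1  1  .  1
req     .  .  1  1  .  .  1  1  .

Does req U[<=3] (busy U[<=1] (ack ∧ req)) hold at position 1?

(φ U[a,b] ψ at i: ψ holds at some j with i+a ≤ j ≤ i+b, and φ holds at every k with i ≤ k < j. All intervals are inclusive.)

True

Need some j in [1,4] with (busy U[<=1] (ack ∧ req)), and req at every k in [1,j-1].
  j=1: (busy U[<=1] (ack ∧ req)) holds; no prefix to check → satisfied.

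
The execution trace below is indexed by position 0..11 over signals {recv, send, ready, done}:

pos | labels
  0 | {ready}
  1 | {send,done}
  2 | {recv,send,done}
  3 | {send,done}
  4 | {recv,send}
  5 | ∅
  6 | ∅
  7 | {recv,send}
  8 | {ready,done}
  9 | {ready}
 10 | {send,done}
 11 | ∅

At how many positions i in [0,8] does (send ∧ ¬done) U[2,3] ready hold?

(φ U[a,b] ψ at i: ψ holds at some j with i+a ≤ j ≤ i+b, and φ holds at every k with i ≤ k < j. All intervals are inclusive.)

0

Evaluate at each i in [0,8]:
  i=0: ✗ (no rhs in [2,3])
  i=1: ✗ (no rhs in [3,4])
  i=2: ✗ (no rhs in [4,5])
  i=3: ✗ (no rhs in [5,6])
  i=4: ✗ (no rhs in [6,7])
  i=5: ✗ (lhs fails at k=5 before rhs at j=8)
  i=6: ✗ (lhs fails at k=6 before rhs at j=8)
  i=7: ✗ (lhs fails at k=8 before rhs at j=9)
  i=8: ✗ (no rhs in [10,11])
Positions where it holds: {} → 0.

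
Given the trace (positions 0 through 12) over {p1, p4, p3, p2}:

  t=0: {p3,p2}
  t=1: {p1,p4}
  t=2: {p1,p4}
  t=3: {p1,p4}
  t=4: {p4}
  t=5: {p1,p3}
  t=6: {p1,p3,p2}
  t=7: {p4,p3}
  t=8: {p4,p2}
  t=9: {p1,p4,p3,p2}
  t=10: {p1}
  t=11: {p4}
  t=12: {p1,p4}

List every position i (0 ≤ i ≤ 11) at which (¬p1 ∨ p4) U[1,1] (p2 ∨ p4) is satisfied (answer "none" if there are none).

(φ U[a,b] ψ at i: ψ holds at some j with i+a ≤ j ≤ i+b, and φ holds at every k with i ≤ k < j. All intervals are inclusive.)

0, 1, 2, 3, 7, 8, 11

Evaluate at each i in [0,11]:
  i=0: ✓ (rhs at j=1; lhs holds on [0,0])
  i=1: ✓ (rhs at j=2; lhs holds on [1,1])
  i=2: ✓ (rhs at j=3; lhs holds on [2,2])
  i=3: ✓ (rhs at j=4; lhs holds on [3,3])
  i=4: ✗ (no rhs in [5,5])
  i=5: ✗ (lhs fails at k=5 before rhs at j=6)
  i=6: ✗ (lhs fails at k=6 before rhs at j=7)
  i=7: ✓ (rhs at j=8; lhs holds on [7,7])
  i=8: ✓ (rhs at j=9; lhs holds on [8,8])
  i=9: ✗ (no rhs in [10,10])
  i=10: ✗ (lhs fails at k=10 before rhs at j=11)
  i=11: ✓ (rhs at j=12; lhs holds on [11,11])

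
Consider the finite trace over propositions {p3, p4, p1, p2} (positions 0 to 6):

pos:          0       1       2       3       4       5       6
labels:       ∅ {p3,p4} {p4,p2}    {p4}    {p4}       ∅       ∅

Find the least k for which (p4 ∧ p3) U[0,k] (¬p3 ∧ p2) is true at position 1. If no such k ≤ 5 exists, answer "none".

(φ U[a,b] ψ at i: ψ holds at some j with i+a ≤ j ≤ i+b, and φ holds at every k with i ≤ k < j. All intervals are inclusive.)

1

Need earliest j ≥ 1 with (¬p3 ∧ p2), and (p4 ∧ p3) at every k in [1,j-1].
  j=1: rhs fails.
  j=2: rhs holds; lhs holds on [1,1]. k = 1.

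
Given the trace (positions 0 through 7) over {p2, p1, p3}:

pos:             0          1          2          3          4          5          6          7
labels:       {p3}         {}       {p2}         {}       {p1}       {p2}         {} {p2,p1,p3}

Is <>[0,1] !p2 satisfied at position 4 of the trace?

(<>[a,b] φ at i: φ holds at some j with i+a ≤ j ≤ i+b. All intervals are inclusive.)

Check !p2 at each j in [4,5]:
  j=4: true
  j=5: false
Found at j=4 → formula holds.

Holds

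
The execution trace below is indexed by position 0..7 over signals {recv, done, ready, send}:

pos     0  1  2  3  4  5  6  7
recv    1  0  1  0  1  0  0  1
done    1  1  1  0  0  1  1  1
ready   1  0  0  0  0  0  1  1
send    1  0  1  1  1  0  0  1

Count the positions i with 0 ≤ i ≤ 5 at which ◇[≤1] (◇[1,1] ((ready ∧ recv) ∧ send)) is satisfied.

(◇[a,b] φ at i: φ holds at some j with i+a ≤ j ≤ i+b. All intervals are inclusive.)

Evaluate at each i in [0,5]:
  i=0: ✗ (none in [0,1])
  i=1: ✗ (none in [1,2])
  i=2: ✗ (none in [2,3])
  i=3: ✗ (none in [3,4])
  i=4: ✗ (none in [4,5])
  i=5: ✓ (witness j=6)
Positions where it holds: {5} → 1.

1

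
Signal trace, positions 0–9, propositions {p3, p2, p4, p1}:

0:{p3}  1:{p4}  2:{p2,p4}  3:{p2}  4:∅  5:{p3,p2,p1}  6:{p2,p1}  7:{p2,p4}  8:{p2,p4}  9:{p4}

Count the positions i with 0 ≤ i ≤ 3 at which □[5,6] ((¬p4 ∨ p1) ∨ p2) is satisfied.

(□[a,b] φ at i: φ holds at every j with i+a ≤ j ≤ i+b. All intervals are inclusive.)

Evaluate at each i in [0,3]:
  i=0: ✓ (all of [5,6])
  i=1: ✓ (all of [6,7])
  i=2: ✓ (all of [7,8])
  i=3: ✗ (fails at j=9)
Positions where it holds: {0, 1, 2} → 3.

3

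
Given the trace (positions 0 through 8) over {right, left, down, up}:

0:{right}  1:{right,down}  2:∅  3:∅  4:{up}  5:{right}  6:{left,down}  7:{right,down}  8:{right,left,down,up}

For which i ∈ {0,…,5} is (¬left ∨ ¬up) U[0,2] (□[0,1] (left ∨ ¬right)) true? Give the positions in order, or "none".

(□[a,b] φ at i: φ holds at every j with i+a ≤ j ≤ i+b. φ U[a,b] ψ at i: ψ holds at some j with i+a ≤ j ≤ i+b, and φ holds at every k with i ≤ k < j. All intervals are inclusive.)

Evaluate at each i in [0,5]:
  i=0: ✓ (rhs at j=2; lhs holds on [0,1])
  i=1: ✓ (rhs at j=2; lhs holds on [1,1])
  i=2: ✓ (rhs at j=2)
  i=3: ✓ (rhs at j=3)
  i=4: ✗ (no rhs in [4,6])
  i=5: ✗ (no rhs in [5,7])

0, 1, 2, 3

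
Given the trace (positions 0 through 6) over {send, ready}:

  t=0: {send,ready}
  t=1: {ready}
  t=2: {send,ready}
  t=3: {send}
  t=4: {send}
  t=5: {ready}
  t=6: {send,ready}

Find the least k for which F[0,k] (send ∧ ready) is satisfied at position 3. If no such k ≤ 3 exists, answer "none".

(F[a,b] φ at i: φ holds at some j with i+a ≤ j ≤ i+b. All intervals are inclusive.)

Scan j = 3,4,… for (send ∧ ready):
  j=3: fails
  j=4: fails
  j=5: fails
  j=6: holds
First hit at j=6, so smallest k = 6-3 = 3.

3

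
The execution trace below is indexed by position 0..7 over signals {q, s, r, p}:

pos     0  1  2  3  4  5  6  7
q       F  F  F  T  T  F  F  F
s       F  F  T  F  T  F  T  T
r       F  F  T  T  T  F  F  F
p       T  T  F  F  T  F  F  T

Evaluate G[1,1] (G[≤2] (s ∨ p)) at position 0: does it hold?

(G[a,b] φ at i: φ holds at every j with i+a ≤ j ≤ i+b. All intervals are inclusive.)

No

Check G[≤2] (s ∨ p) at every j in [1,1]:
  j=1: fails at 3
Fails at j=1 → formula fails.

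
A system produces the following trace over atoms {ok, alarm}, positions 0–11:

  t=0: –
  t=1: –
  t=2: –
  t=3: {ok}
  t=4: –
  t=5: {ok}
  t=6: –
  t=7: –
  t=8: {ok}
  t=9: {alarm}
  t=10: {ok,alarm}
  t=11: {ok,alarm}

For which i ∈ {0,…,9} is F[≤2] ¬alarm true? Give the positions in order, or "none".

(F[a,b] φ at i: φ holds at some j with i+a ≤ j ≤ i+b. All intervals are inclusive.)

0, 1, 2, 3, 4, 5, 6, 7, 8

Evaluate at each i in [0,9]:
  i=0: ✓ (witness j=0)
  i=1: ✓ (witness j=1)
  i=2: ✓ (witness j=2)
  i=3: ✓ (witness j=3)
  i=4: ✓ (witness j=4)
  i=5: ✓ (witness j=5)
  i=6: ✓ (witness j=6)
  i=7: ✓ (witness j=7)
  i=8: ✓ (witness j=8)
  i=9: ✗ (none in [9,11])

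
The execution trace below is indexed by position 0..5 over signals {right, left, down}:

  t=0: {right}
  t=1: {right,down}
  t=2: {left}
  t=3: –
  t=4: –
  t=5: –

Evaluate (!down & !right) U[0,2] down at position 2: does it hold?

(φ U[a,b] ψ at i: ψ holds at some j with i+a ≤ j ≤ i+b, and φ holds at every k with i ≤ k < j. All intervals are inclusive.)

Need some j in [2,4] with down, and (!down & !right) at every k in [2,j-1].
  j=2: down false.
  j=3: down false.
  j=4: down false.
No j in the window works → until fails.

Does not hold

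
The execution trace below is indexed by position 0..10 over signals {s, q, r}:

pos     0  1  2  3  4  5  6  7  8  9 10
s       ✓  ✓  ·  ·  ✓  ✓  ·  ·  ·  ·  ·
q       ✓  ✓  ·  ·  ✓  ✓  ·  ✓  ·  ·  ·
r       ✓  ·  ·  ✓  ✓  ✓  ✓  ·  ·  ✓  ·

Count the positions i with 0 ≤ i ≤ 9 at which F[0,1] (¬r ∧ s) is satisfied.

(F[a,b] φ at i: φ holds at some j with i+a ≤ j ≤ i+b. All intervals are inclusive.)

Evaluate at each i in [0,9]:
  i=0: ✓ (witness j=1)
  i=1: ✓ (witness j=1)
  i=2: ✗ (none in [2,3])
  i=3: ✗ (none in [3,4])
  i=4: ✗ (none in [4,5])
  i=5: ✗ (none in [5,6])
  i=6: ✗ (none in [6,7])
  i=7: ✗ (none in [7,8])
  i=8: ✗ (none in [8,9])
  i=9: ✗ (none in [9,10])
Positions where it holds: {0, 1} → 2.

2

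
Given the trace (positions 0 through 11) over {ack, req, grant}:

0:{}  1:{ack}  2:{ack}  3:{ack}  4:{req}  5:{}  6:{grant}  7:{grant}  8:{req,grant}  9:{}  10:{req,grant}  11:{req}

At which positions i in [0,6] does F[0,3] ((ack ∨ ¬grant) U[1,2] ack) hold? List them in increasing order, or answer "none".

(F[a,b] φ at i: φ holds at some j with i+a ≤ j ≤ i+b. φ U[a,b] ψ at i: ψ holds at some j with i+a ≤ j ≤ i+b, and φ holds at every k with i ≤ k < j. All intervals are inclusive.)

0, 1, 2

Evaluate at each i in [0,6]:
  i=0: ✓ (witness j=0)
  i=1: ✓ (witness j=1)
  i=2: ✓ (witness j=2)
  i=3: ✗ (none in [3,6])
  i=4: ✗ (none in [4,7])
  i=5: ✗ (none in [5,8])
  i=6: ✗ (none in [6,9])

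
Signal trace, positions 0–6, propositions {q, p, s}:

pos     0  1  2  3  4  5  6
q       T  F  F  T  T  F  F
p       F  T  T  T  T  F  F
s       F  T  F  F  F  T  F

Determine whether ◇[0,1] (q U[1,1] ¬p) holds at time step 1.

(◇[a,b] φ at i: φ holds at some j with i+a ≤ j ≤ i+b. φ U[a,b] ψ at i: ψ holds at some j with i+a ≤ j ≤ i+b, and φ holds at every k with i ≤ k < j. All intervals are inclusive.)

Does not hold

Check (q U[1,1] ¬p) at each j in [1,2]:
  j=1: fails
  j=2: fails
No position in the window satisfies it → formula fails.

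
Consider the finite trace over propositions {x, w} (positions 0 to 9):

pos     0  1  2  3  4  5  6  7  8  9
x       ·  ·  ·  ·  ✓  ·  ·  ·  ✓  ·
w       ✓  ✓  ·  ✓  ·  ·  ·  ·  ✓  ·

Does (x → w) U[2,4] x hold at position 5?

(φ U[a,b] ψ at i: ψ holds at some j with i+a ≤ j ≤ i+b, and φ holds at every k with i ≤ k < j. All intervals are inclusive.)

Need some j in [7,9] with x, and (x → w) at every k in [5,j-1].
  j=7: x false.
  j=8: x holds; (x → w) holds at every k in [5,7] → satisfied.

True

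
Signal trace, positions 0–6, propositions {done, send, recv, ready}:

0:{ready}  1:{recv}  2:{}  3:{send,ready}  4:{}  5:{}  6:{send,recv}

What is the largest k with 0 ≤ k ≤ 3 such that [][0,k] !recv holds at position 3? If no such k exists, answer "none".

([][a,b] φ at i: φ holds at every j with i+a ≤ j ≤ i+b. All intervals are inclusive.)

2

!recv must hold from j=3 onward; find where it first fails.
  j=3: holds
  j=4: holds
  j=5: holds
  j=6: fails
Holds on [3,5], so largest k = 2.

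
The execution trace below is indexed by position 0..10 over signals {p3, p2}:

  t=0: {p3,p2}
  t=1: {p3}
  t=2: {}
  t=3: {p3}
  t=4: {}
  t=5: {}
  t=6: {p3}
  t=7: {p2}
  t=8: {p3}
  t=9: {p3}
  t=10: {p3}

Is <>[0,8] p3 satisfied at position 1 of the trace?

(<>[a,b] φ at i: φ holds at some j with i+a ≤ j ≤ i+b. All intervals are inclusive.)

Check p3 at each j in [1,9]:
  j=1: true
  j=2: false
  j=3: true
  j=4: false
  j=5: false
  j=6: true
  j=7: false
  j=8: true
  j=9: true
Found at j=1 → formula holds.

Yes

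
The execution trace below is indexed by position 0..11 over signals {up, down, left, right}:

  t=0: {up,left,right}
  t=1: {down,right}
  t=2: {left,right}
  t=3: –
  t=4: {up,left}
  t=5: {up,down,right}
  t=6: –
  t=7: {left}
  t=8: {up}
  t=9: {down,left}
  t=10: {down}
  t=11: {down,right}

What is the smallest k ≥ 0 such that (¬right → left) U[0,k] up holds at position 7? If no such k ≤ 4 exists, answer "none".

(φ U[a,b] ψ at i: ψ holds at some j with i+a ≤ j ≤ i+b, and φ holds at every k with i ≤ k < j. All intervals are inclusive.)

Need earliest j ≥ 7 with up, and (¬right → left) at every k in [7,j-1].
  j=7: rhs fails.
  j=8: rhs holds; lhs holds on [7,7]. k = 1.

1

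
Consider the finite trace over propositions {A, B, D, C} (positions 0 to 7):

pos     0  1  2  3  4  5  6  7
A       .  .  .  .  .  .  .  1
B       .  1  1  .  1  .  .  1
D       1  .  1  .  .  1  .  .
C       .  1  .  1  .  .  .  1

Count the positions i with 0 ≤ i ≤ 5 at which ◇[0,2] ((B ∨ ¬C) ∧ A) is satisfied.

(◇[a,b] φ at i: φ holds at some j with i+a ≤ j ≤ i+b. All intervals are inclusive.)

Evaluate at each i in [0,5]:
  i=0: ✗ (none in [0,2])
  i=1: ✗ (none in [1,3])
  i=2: ✗ (none in [2,4])
  i=3: ✗ (none in [3,5])
  i=4: ✗ (none in [4,6])
  i=5: ✓ (witness j=7)
Positions where it holds: {5} → 1.

1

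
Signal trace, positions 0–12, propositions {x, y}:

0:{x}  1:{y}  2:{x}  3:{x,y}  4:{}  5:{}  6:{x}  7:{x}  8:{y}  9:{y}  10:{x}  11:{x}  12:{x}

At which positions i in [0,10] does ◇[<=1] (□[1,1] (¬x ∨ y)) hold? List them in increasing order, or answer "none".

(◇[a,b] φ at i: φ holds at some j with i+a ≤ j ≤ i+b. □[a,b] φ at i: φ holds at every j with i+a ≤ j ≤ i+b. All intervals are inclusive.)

0, 1, 2, 3, 4, 6, 7, 8

Evaluate at each i in [0,10]:
  i=0: ✓ (witness j=0)
  i=1: ✓ (witness j=2)
  i=2: ✓ (witness j=2)
  i=3: ✓ (witness j=3)
  i=4: ✓ (witness j=4)
  i=5: ✗ (none in [5,6])
  i=6: ✓ (witness j=7)
  i=7: ✓ (witness j=7)
  i=8: ✓ (witness j=8)
  i=9: ✗ (none in [9,10])
  i=10: ✗ (none in [10,11])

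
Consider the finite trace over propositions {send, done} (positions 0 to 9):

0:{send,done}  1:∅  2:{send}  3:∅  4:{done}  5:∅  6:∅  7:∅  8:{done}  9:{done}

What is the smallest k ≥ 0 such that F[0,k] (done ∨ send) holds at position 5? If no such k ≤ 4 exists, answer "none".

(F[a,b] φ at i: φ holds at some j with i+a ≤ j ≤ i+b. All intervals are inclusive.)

Scan j = 5,6,… for (done ∨ send):
  j=5: fails
  j=6: fails
  j=7: fails
  j=8: holds
First hit at j=8, so smallest k = 8-5 = 3.

3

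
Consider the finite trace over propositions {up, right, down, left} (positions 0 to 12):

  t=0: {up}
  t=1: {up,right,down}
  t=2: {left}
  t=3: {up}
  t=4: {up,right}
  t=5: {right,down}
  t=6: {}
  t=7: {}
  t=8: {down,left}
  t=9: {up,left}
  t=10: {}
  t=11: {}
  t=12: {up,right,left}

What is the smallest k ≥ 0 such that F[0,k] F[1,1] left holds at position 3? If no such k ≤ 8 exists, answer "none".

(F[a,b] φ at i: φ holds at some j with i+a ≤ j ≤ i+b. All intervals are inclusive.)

Scan j = 3,4,… for F[1,1] left:
  j=3: fails
  j=4: fails
  j=5: fails
  j=6: fails
  j=7: holds
First hit at j=7, so smallest k = 7-3 = 4.

4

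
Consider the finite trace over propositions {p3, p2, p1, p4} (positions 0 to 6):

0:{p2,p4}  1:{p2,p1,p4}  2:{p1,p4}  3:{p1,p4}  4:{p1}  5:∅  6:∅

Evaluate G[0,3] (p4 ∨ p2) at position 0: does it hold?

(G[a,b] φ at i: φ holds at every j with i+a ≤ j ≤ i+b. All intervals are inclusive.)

Holds

Check (p4 ∨ p2) at every j in [0,3]:
  j=0: true
  j=1: true
  j=2: true
  j=3: true
All positions satisfy it → formula holds.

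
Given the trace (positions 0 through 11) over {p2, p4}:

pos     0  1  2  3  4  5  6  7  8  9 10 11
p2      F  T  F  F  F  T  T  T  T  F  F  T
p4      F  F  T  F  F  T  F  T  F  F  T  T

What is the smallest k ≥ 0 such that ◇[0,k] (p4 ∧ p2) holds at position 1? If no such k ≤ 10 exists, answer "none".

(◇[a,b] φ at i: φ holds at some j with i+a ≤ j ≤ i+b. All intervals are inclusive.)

4

Scan j = 1,2,… for (p4 ∧ p2):
  j=1: fails
  j=2: fails
  j=3: fails
  j=4: fails
  j=5: holds
First hit at j=5, so smallest k = 5-1 = 4.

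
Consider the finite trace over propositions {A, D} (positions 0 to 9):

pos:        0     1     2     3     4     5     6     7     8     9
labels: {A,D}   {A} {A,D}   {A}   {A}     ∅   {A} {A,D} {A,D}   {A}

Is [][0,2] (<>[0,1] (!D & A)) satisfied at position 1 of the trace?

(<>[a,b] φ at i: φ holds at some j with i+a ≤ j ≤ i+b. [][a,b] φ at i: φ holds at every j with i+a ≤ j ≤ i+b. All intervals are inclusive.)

Holds

Check <>[0,1] (!D & A) at every j in [1,3]:
  j=1: holds (witness at 1)
  j=2: holds (witness at 3)
  j=3: holds (witness at 3)
All positions satisfy it → formula holds.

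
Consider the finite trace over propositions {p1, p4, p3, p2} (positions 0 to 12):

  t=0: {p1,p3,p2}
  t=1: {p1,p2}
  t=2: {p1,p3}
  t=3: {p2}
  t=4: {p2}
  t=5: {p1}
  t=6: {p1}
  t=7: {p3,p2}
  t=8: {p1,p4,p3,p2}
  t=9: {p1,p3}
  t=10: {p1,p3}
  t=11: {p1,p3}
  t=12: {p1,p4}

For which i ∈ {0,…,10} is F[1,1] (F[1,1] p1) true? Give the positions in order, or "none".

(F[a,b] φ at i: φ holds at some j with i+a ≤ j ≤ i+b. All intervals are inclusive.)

Evaluate at each i in [0,10]:
  i=0: ✓ (witness j=1)
  i=1: ✗ (none in [2,2])
  i=2: ✗ (none in [3,3])
  i=3: ✓ (witness j=4)
  i=4: ✓ (witness j=5)
  i=5: ✗ (none in [6,6])
  i=6: ✓ (witness j=7)
  i=7: ✓ (witness j=8)
  i=8: ✓ (witness j=9)
  i=9: ✓ (witness j=10)
  i=10: ✓ (witness j=11)

0, 3, 4, 6, 7, 8, 9, 10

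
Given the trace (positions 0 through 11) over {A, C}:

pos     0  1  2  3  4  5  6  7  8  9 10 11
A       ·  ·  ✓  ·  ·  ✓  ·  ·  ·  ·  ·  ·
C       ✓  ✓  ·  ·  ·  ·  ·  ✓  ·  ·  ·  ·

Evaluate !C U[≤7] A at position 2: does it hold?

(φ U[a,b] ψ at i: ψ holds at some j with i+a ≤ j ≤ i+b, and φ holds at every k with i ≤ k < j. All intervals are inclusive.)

True

Need some j in [2,9] with A, and !C at every k in [2,j-1].
  j=2: A holds; no prefix to check → satisfied.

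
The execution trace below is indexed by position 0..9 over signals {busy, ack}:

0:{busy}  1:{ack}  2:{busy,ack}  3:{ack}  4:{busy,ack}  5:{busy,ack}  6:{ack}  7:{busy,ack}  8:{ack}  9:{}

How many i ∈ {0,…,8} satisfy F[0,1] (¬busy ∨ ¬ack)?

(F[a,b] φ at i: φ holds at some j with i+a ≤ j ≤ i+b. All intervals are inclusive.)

Evaluate at each i in [0,8]:
  i=0: ✓ (witness j=0)
  i=1: ✓ (witness j=1)
  i=2: ✓ (witness j=3)
  i=3: ✓ (witness j=3)
  i=4: ✗ (none in [4,5])
  i=5: ✓ (witness j=6)
  i=6: ✓ (witness j=6)
  i=7: ✓ (witness j=8)
  i=8: ✓ (witness j=8)
Positions where it holds: {0, 1, 2, 3, 5, 6, 7, 8} → 8.

8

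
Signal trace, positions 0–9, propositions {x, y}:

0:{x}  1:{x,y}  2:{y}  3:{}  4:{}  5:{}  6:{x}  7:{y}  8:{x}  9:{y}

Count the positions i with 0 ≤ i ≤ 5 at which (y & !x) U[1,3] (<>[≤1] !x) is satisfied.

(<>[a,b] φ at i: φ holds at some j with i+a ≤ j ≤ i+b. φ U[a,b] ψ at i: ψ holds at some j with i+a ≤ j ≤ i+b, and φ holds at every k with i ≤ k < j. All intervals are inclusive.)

Evaluate at each i in [0,5]:
  i=0: ✗ (lhs fails at k=0 before rhs at j=1)
  i=1: ✗ (lhs fails at k=1 before rhs at j=2)
  i=2: ✓ (rhs at j=3; lhs holds on [2,2])
  i=3: ✗ (lhs fails at k=3 before rhs at j=4)
  i=4: ✗ (lhs fails at k=4 before rhs at j=5)
  i=5: ✗ (lhs fails at k=5 before rhs at j=6)
Positions where it holds: {2} → 1.

1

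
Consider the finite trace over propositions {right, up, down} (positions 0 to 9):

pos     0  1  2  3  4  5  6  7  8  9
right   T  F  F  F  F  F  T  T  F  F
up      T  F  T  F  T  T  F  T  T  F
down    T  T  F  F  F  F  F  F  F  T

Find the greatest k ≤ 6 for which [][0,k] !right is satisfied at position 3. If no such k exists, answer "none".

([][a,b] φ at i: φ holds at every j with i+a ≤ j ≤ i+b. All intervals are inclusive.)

2

!right must hold from j=3 onward; find where it first fails.
  j=3: holds
  j=4: holds
  j=5: holds
  j=6: fails
Holds on [3,5], so largest k = 2.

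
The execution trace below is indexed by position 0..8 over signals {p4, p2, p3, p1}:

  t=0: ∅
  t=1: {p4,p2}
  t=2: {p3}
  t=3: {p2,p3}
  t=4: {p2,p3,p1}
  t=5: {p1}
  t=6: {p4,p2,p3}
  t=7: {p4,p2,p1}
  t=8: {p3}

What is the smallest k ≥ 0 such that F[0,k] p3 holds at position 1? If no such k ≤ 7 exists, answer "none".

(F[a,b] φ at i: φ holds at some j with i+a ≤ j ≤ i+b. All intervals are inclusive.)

1

Scan j = 1,2,… for p3:
  j=1: fails
  j=2: holds
First hit at j=2, so smallest k = 2-1 = 1.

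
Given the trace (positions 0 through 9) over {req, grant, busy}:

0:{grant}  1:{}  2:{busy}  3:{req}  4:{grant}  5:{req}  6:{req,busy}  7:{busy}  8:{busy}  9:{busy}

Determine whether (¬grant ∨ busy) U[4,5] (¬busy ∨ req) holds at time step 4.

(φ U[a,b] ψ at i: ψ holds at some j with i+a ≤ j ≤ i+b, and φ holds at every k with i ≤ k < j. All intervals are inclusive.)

No

Need some j in [8,9] with (¬busy ∨ req), and (¬grant ∨ busy) at every k in [4,j-1].
  j=8: (¬busy ∨ req) false.
  j=9: (¬busy ∨ req) false.
No j in the window works → until fails.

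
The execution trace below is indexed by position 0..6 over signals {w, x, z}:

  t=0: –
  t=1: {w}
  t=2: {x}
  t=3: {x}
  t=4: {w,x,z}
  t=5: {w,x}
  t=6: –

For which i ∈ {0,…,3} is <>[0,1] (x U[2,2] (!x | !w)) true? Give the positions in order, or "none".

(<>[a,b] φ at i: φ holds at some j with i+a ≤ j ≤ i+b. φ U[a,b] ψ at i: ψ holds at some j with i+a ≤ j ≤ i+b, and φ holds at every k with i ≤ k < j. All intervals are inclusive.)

3

Evaluate at each i in [0,3]:
  i=0: ✗ (none in [0,1])
  i=1: ✗ (none in [1,2])
  i=2: ✗ (none in [2,3])
  i=3: ✓ (witness j=4)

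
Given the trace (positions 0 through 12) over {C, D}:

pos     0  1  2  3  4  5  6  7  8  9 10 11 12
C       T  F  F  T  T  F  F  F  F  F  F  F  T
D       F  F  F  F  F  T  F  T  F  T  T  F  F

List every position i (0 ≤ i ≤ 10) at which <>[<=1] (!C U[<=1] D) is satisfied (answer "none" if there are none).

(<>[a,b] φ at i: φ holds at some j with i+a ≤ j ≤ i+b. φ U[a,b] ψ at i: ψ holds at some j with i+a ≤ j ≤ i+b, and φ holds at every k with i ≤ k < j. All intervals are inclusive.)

Evaluate at each i in [0,10]:
  i=0: ✗ (none in [0,1])
  i=1: ✗ (none in [1,2])
  i=2: ✗ (none in [2,3])
  i=3: ✗ (none in [3,4])
  i=4: ✓ (witness j=5)
  i=5: ✓ (witness j=5)
  i=6: ✓ (witness j=6)
  i=7: ✓ (witness j=7)
  i=8: ✓ (witness j=8)
  i=9: ✓ (witness j=9)
  i=10: ✓ (witness j=10)

4, 5, 6, 7, 8, 9, 10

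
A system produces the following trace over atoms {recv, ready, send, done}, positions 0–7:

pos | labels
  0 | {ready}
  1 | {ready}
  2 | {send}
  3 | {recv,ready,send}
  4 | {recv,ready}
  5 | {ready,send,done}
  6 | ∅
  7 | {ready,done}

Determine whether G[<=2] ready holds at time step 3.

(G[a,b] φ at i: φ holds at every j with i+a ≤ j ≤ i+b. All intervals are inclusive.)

Check ready at every j in [3,5]:
  j=3: true
  j=4: true
  j=5: true
All positions satisfy it → formula holds.

Holds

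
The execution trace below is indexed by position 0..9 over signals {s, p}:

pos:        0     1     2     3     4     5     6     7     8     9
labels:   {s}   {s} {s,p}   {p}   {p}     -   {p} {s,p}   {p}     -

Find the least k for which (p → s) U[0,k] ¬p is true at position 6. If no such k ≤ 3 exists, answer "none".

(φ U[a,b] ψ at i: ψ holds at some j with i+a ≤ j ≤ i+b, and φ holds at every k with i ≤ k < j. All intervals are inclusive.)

none

Need earliest j ≥ 6 with ¬p, and (p → s) at every k in [6,j-1].
  j=6: rhs fails.
  j=7: rhs fails.
  j=8: rhs fails.
  j=9: rhs holds but lhs fails at k=6.
No witness within the range → none.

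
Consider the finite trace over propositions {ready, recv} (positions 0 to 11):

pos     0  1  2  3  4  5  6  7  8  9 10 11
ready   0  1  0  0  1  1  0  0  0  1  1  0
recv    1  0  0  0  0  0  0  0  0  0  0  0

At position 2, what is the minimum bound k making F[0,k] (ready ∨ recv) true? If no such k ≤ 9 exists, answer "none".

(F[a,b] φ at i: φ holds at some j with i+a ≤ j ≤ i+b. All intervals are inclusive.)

2

Scan j = 2,3,… for (ready ∨ recv):
  j=2: fails
  j=3: fails
  j=4: holds
First hit at j=4, so smallest k = 4-2 = 2.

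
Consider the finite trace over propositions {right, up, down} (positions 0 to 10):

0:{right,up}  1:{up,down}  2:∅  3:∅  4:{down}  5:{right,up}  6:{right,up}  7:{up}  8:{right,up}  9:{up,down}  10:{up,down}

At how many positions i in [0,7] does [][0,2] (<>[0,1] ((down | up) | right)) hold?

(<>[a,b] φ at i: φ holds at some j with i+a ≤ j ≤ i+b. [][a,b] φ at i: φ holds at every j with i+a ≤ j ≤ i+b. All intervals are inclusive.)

Evaluate at each i in [0,7]:
  i=0: ✗ (fails at j=2)
  i=1: ✗ (fails at j=2)
  i=2: ✗ (fails at j=2)
  i=3: ✓ (all of [3,5])
  i=4: ✓ (all of [4,6])
  i=5: ✓ (all of [5,7])
  i=6: ✓ (all of [6,8])
  i=7: ✓ (all of [7,9])
Positions where it holds: {3, 4, 5, 6, 7} → 5.

5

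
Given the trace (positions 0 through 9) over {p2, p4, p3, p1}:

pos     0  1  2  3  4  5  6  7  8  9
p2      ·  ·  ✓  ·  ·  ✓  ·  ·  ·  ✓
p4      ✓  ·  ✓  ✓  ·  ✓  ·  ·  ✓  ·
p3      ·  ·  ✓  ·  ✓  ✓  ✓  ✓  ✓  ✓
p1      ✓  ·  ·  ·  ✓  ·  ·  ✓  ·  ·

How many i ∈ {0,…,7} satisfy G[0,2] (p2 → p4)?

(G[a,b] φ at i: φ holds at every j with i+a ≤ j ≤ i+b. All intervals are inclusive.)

7

Evaluate at each i in [0,7]:
  i=0: ✓ (all of [0,2])
  i=1: ✓ (all of [1,3])
  i=2: ✓ (all of [2,4])
  i=3: ✓ (all of [3,5])
  i=4: ✓ (all of [4,6])
  i=5: ✓ (all of [5,7])
  i=6: ✓ (all of [6,8])
  i=7: ✗ (fails at j=9)
Positions where it holds: {0, 1, 2, 3, 4, 5, 6} → 7.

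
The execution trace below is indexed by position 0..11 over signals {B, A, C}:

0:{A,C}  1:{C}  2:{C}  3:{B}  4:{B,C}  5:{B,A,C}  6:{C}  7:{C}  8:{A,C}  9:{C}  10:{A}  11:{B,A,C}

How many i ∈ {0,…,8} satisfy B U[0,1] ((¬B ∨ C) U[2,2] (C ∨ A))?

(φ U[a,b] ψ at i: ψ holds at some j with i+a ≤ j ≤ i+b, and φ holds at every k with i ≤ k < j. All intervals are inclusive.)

7

Evaluate at each i in [0,8]:
  i=0: ✓ (rhs at j=0)
  i=1: ✗ (no rhs in [1,2])
  i=2: ✗ (no rhs in [2,3])
  i=3: ✓ (rhs at j=4; lhs holds on [3,3])
  i=4: ✓ (rhs at j=4)
  i=5: ✓ (rhs at j=5)
  i=6: ✓ (rhs at j=6)
  i=7: ✓ (rhs at j=7)
  i=8: ✓ (rhs at j=8)
Positions where it holds: {0, 3, 4, 5, 6, 7, 8} → 7.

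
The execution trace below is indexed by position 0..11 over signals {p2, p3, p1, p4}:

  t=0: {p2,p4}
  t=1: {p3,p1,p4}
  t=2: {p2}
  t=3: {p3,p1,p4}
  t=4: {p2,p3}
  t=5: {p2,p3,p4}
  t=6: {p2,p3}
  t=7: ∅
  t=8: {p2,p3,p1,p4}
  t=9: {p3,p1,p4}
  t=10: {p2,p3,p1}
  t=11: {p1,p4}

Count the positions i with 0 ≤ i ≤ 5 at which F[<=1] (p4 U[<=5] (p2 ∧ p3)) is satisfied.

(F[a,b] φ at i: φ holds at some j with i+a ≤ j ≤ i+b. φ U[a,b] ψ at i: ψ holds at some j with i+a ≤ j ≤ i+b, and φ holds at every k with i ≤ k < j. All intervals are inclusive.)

4

Evaluate at each i in [0,5]:
  i=0: ✗ (none in [0,1])
  i=1: ✗ (none in [1,2])
  i=2: ✓ (witness j=3)
  i=3: ✓ (witness j=3)
  i=4: ✓ (witness j=4)
  i=5: ✓ (witness j=5)
Positions where it holds: {2, 3, 4, 5} → 4.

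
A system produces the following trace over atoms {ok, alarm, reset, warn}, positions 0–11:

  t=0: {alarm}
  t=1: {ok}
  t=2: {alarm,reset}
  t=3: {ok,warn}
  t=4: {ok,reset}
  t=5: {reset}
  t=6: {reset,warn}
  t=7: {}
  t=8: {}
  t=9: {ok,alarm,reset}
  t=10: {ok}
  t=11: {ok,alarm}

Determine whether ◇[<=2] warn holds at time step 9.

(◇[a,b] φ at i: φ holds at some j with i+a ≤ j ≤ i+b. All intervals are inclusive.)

Check warn at each j in [9,11]:
  j=9: false
  j=10: false
  j=11: false
No position in the window satisfies it → formula fails.

Does not hold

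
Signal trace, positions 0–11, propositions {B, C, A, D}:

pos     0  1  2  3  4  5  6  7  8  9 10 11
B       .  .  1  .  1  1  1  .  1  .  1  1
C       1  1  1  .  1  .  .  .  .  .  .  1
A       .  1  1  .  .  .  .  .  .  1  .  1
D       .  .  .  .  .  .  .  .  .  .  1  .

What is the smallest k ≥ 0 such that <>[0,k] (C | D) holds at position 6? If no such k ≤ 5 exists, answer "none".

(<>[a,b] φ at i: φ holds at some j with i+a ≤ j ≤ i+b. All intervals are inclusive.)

Scan j = 6,7,… for (C | D):
  j=6: fails
  j=7: fails
  j=8: fails
  j=9: fails
  j=10: holds
First hit at j=10, so smallest k = 10-6 = 4.

4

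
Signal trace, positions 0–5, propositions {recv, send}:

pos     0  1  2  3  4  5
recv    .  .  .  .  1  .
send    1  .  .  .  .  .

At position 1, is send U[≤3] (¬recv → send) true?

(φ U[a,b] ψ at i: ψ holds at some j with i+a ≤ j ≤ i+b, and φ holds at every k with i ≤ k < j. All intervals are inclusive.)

Need some j in [1,4] with (¬recv → send), and send at every k in [1,j-1].
  j=1: (¬recv → send) false.
  j=2: (¬recv → send) false.
  j=3: (¬recv → send) false.
  j=4: (¬recv → send) holds, but send fails at k=1 → not this j.
No j in the window works → until fails.

False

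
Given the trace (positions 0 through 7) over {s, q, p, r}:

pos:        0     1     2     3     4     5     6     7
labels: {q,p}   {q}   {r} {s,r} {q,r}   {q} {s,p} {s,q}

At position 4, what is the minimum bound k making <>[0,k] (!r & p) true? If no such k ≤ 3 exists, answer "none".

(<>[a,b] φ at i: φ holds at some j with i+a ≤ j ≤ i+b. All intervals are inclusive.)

Scan j = 4,5,… for (!r & p):
  j=4: fails
  j=5: fails
  j=6: holds
First hit at j=6, so smallest k = 6-4 = 2.

2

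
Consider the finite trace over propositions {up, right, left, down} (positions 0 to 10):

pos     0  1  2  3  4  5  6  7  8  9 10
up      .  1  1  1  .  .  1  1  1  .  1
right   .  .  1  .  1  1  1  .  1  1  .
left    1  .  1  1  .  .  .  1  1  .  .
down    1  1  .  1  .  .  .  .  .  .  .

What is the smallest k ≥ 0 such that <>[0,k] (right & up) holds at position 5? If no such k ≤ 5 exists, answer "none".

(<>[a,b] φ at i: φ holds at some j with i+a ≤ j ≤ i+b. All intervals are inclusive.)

1

Scan j = 5,6,… for (right & up):
  j=5: fails
  j=6: holds
First hit at j=6, so smallest k = 6-5 = 1.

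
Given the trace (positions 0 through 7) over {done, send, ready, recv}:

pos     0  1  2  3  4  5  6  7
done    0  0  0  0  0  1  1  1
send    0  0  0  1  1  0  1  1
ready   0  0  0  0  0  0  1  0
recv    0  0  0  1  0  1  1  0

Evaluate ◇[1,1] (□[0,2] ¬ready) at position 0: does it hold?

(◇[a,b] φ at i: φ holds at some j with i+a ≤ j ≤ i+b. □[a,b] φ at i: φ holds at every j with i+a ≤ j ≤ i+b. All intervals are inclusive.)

Holds

Check □[0,2] ¬ready at each j in [1,1]:
  j=1: holds on [1,3]
Found at j=1 → formula holds.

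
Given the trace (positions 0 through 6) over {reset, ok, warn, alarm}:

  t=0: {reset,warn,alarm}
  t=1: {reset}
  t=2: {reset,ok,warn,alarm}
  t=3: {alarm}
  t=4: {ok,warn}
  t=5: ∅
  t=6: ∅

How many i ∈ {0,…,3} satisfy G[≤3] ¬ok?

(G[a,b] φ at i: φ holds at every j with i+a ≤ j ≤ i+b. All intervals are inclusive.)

Evaluate at each i in [0,3]:
  i=0: ✗ (fails at j=2)
  i=1: ✗ (fails at j=2)
  i=2: ✗ (fails at j=2)
  i=3: ✗ (fails at j=4)
Positions where it holds: {} → 0.

0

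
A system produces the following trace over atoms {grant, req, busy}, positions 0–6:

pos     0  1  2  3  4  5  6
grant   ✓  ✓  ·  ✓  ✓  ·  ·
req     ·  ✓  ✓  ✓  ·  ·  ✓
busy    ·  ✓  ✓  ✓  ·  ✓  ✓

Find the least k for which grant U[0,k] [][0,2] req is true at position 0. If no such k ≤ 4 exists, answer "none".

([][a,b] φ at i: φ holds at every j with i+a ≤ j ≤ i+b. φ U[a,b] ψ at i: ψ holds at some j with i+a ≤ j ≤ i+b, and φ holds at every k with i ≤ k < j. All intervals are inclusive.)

1

Need earliest j ≥ 0 with [][0,2] req, and grant at every k in [0,j-1].
  j=0: rhs fails.
  j=1: rhs holds; lhs holds on [0,0]. k = 1.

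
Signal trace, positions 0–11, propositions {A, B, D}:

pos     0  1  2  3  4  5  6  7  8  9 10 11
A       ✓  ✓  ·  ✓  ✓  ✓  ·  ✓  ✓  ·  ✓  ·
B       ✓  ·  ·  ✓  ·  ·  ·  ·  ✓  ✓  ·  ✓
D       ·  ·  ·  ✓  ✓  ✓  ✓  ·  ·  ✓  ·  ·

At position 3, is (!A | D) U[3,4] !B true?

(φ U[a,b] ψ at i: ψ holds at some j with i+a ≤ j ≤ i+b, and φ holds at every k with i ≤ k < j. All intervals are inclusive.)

True

Need some j in [6,7] with !B, and (!A | D) at every k in [3,j-1].
  j=6: !B holds; (!A | D) holds at every k in [3,5] → satisfied.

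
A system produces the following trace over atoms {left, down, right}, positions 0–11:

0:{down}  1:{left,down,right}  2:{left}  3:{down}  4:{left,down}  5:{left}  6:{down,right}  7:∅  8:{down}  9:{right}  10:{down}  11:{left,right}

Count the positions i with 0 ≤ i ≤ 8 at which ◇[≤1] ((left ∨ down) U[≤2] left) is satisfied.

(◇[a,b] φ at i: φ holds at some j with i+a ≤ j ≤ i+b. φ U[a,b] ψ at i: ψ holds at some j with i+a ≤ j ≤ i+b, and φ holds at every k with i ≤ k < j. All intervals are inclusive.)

Evaluate at each i in [0,8]:
  i=0: ✓ (witness j=0)
  i=1: ✓ (witness j=1)
  i=2: ✓ (witness j=2)
  i=3: ✓ (witness j=3)
  i=4: ✓ (witness j=4)
  i=5: ✓ (witness j=5)
  i=6: ✗ (none in [6,7])
  i=7: ✗ (none in [7,8])
  i=8: ✗ (none in [8,9])
Positions where it holds: {0, 1, 2, 3, 4, 5} → 6.

6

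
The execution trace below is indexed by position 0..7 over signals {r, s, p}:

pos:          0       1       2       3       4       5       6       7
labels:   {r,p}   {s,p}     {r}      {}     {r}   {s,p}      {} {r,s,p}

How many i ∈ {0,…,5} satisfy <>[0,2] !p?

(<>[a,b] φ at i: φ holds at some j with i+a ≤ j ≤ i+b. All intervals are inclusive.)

Evaluate at each i in [0,5]:
  i=0: ✓ (witness j=2)
  i=1: ✓ (witness j=2)
  i=2: ✓ (witness j=2)
  i=3: ✓ (witness j=3)
  i=4: ✓ (witness j=4)
  i=5: ✓ (witness j=6)
Positions where it holds: {0, 1, 2, 3, 4, 5} → 6.

6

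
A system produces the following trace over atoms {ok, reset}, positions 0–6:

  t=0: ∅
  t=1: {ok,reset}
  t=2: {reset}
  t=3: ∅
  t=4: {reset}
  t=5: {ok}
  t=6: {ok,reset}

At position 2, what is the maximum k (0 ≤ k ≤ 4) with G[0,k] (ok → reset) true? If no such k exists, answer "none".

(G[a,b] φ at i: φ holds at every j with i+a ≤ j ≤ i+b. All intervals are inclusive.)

2

(ok → reset) must hold from j=2 onward; find where it first fails.
  j=2: holds
  j=3: holds
  j=4: holds
  j=5: fails
Holds on [2,4], so largest k = 2.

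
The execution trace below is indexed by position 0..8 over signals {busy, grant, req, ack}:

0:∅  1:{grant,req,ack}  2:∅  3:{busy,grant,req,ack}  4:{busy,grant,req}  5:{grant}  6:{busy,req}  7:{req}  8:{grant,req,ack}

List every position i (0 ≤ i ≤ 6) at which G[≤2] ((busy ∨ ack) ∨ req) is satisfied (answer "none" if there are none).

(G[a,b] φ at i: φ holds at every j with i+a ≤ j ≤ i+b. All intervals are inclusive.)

6

Evaluate at each i in [0,6]:
  i=0: ✗ (fails at j=0)
  i=1: ✗ (fails at j=2)
  i=2: ✗ (fails at j=2)
  i=3: ✗ (fails at j=5)
  i=4: ✗ (fails at j=5)
  i=5: ✗ (fails at j=5)
  i=6: ✓ (all of [6,8])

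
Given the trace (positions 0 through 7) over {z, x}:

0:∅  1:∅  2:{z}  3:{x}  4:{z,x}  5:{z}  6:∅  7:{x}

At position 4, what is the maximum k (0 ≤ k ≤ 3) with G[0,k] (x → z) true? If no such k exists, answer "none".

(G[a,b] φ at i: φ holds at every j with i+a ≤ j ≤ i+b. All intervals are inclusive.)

(x → z) must hold from j=4 onward; find where it first fails.
  j=4: holds
  j=5: holds
  j=6: holds
  j=7: fails
Holds on [4,6], so largest k = 2.

2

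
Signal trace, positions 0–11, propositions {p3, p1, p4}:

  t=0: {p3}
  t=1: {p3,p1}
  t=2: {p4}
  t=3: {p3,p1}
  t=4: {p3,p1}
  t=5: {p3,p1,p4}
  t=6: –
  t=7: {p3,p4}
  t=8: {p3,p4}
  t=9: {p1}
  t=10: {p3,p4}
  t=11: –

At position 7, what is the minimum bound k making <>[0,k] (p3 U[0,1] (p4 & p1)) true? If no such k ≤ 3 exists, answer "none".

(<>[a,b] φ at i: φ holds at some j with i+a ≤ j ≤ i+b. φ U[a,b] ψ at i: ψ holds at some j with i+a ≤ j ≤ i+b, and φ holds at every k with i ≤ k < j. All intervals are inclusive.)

none

Scan j = 7,8,… for (p3 U[0,1] (p4 & p1)):
  j=7: fails
  j=8: fails
  j=9: fails
  j=10: fails
No j in [7,10] satisfies it → none.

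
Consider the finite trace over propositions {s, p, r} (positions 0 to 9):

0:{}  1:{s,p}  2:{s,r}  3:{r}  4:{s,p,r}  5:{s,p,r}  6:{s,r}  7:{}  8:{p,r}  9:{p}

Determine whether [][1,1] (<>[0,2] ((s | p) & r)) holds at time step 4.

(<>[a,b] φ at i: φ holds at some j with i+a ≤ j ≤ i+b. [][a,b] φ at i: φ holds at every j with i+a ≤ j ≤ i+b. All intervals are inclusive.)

Check <>[0,2] ((s | p) & r) at every j in [5,5]:
  j=5: holds (witness at 5)
All positions satisfy it → formula holds.

Holds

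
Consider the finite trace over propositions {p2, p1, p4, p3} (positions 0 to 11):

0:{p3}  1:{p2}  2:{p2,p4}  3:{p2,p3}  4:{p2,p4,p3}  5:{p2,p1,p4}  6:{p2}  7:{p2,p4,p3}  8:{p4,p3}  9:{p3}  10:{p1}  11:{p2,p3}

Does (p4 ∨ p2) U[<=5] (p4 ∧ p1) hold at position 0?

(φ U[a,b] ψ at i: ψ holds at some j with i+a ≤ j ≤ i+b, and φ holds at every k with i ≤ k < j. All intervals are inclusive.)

No

Need some j in [0,5] with (p4 ∧ p1), and (p4 ∨ p2) at every k in [0,j-1].
  j=0: (p4 ∧ p1) false.
  j=1: (p4 ∧ p1) false.
  j=2: (p4 ∧ p1) false.
  j=3: (p4 ∧ p1) false.
  j=4: (p4 ∧ p1) false.
  j=5: (p4 ∧ p1) holds, but (p4 ∨ p2) fails at k=0 → not this j.
No j in the window works → until fails.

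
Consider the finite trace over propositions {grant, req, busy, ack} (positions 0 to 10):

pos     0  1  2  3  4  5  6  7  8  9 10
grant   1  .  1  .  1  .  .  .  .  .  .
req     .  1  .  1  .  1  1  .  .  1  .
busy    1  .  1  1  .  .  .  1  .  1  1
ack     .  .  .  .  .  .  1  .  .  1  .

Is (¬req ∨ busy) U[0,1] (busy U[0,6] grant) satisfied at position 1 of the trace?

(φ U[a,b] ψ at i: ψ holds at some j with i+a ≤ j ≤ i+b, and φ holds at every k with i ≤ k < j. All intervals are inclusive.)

Need some j in [1,2] with (busy U[0,6] grant), and (¬req ∨ busy) at every k in [1,j-1].
  j=1: (busy U[0,6] grant) — fails.
  j=2: (busy U[0,6] grant) holds, but (¬req ∨ busy) fails at k=1 → not this j.
No j in the window works → until fails.

No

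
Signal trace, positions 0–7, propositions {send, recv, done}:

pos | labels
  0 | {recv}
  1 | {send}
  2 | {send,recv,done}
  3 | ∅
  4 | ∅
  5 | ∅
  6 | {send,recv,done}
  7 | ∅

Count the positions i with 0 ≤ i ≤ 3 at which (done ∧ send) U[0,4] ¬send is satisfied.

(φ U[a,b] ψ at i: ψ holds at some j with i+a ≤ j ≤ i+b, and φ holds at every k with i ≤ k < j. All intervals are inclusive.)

3

Evaluate at each i in [0,3]:
  i=0: ✓ (rhs at j=0)
  i=1: ✗ (lhs fails at k=1 before rhs at j=3)
  i=2: ✓ (rhs at j=3; lhs holds on [2,2])
  i=3: ✓ (rhs at j=3)
Positions where it holds: {0, 2, 3} → 3.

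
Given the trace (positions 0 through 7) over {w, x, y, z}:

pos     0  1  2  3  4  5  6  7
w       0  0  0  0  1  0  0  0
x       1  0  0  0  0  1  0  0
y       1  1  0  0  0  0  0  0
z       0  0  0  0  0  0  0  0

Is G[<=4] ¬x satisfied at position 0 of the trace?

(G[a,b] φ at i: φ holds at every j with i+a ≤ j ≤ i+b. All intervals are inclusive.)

Check ¬x at every j in [0,4]:
  j=0: false
  j=1: true
  j=2: true
  j=3: true
  j=4: true
Fails at j=0 → formula fails.

No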